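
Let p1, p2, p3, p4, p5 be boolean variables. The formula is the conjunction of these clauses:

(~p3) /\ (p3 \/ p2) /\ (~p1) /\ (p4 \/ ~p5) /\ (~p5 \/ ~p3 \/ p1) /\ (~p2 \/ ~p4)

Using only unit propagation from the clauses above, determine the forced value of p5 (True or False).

Unit clause (~p3) sets p3 = False.
In (p2 \/ p3), p3 is now false; p2 must hold, so p2 = True.
(~p1) is a unit clause: p1 = False.
From (~p2 \/ ~p4) and p2 = True: p4 = False.
(p4 \/ ~p5) with p4 = False leaves only ~p5, so p5 = False.

False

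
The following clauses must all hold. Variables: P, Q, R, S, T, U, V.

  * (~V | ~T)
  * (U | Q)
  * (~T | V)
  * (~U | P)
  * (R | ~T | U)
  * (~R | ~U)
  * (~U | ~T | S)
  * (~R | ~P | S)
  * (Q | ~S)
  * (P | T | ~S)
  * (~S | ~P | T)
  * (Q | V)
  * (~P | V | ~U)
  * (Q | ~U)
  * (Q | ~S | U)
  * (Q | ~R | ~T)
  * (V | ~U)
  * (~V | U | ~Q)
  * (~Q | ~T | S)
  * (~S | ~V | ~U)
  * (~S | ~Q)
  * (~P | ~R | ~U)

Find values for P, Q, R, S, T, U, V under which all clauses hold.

P=False, Q=True, R=True, S=False, T=False, U=False, V=False

Check each clause:
  1. (~T | ~V) — ~V is true.
  2. (Q | U) — Q is true.
  3. (V | ~T) — ~T is true.
  4. (P | ~U) — ~U is true.
  5. (R | U | ~T) — R is true.
  6. (~U | ~R) — ~U is true.
  7. (~T | ~U | S) — ~U is true.
  8. (~P | S | ~R) — ~P is true.
  9. (~S | Q) — Q is true.
  10. (~S | P | T) — ~S is true.
  11. (~S | ~P | T) — ~S is true.
  12. (V | Q) — Q is true.
  13. (V | ~U | ~P) — ~U is true.
  14. (Q | ~U) — Q is true.
  15. (Q | ~S | U) — Q is true.
  16. (Q | ~T | ~R) — Q is true.
  17. (~U | V) — ~U is true.
  18. (U | ~Q | ~V) — ~V is true.
  19. (~T | S | ~Q) — ~T is true.
  20. (~S | ~U | ~V) — ~V is true.
  21. (~Q | ~S) — ~S is true.
  22. (~P | ~R | ~U) — ~U is true.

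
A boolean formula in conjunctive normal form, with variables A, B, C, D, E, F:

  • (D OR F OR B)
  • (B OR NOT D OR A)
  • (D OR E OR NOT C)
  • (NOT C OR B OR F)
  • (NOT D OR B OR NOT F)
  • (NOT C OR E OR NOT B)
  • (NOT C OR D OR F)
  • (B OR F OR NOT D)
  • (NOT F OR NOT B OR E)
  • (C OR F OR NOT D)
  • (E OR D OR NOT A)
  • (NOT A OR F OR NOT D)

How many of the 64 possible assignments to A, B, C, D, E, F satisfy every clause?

Case analysis on D and F:
  D=T, F=T: remaining (A,B,C,E) ∈ {(F,T,F,T); (F,T,T,T); (T,T,F,T); (T,T,T,T)} — 4.
  D=T, F=F: remaining (A,B,C,E) ∈ {(F,T,T,T)} — 1.
  D=F, F=T: 9 of the 16 assignments to (A,B,C,E) work.
  D=F, F=F: remaining (A,B,C,E) ∈ {(F,T,F,F); (F,T,F,T); (T,T,F,T)} — 3.
Total: 4 + 1 + 9 + 3 = 17.

17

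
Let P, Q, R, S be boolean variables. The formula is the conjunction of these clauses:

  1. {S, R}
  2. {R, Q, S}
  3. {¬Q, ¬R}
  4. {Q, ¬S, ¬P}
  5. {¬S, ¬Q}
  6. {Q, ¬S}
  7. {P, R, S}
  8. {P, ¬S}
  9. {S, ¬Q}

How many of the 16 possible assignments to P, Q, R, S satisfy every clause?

The models are:
  P=0 Q=0 R=1 S=0
  P=1 Q=0 R=1 S=0
Count: 2.

2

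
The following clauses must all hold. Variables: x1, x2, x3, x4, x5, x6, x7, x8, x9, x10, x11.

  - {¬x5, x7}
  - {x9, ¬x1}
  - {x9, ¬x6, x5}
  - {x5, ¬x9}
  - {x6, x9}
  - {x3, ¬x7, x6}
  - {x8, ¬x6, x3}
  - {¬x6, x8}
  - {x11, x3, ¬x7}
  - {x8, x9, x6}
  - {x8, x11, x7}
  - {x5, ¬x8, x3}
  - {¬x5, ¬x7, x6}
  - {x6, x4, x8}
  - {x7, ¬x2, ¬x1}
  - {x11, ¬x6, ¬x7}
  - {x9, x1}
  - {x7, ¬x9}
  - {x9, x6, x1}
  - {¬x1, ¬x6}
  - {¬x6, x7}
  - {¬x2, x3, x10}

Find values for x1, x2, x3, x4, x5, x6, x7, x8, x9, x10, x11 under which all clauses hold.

Pure literal: x2 appears only negated; assign x2 = False.
Pure literal: x3 appears only positively; assign x3 = True.
Branch on x1: take x1 = False.
  then x9 is forced to True.
  then x5 is forced to True.
  then x7 is forced to True.
  then x6 is forced to True.
  then x8 is forced to True.
  then x11 is forced to True.
x4, x10 are now unconstrained; take x4 = False, x10 = True.

x1=F  x2=F  x3=T  x4=F  x5=T  x6=T  x7=T  x8=T  x9=T  x10=T  x11=T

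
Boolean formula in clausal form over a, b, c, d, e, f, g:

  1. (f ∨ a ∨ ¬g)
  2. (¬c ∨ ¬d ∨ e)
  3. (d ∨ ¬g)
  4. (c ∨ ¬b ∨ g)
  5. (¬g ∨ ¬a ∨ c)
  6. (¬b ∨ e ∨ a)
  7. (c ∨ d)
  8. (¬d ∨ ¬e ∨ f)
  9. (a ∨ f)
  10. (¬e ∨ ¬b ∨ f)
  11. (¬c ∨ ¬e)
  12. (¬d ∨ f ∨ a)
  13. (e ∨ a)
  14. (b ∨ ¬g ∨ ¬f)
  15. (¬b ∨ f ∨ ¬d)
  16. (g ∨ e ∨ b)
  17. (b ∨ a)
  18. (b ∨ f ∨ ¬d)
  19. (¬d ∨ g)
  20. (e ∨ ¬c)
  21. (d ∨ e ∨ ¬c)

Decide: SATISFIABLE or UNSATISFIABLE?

Try a = False.
  then f is forced to True.
  then e is forced to True.
  then c is forced to False.
  then d is forced to True.
  then b is forced to True.
  then g is forced to True.
Every clause has at least one true literal under this assignment.
So a=False, b=True, c=False, d=True, e=True, f=True, g=True is a satisfying assignment.

SATISFIABLE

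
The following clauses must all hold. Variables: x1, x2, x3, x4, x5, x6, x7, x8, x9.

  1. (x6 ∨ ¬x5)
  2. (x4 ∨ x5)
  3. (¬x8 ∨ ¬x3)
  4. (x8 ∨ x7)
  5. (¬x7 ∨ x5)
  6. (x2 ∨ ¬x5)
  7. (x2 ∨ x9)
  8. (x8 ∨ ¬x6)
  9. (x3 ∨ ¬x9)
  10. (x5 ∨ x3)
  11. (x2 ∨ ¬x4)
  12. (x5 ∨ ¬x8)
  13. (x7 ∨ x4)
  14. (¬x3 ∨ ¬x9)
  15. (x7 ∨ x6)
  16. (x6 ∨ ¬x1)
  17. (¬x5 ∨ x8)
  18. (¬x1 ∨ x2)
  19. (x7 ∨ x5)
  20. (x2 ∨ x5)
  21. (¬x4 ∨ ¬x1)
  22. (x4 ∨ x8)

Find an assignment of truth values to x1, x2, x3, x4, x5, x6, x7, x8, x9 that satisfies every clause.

x1 = 0, x2 = 1, x3 = 0, x4 = 1, x5 = 1, x6 = 1, x7 = 1, x8 = 1, x9 = 0

Pure literal: x1 appears only negated; assign x1 = False.
x2 occurs only positively in the remaining clauses — set x2 = True.
Set x3 = False and propagate.
  then x9 is forced to False.
  then x5 is forced to True.
  then x6 is forced to True.
  then x8 is forced to True.
The remaining clauses are satisfied by x4 = True, x7 = True.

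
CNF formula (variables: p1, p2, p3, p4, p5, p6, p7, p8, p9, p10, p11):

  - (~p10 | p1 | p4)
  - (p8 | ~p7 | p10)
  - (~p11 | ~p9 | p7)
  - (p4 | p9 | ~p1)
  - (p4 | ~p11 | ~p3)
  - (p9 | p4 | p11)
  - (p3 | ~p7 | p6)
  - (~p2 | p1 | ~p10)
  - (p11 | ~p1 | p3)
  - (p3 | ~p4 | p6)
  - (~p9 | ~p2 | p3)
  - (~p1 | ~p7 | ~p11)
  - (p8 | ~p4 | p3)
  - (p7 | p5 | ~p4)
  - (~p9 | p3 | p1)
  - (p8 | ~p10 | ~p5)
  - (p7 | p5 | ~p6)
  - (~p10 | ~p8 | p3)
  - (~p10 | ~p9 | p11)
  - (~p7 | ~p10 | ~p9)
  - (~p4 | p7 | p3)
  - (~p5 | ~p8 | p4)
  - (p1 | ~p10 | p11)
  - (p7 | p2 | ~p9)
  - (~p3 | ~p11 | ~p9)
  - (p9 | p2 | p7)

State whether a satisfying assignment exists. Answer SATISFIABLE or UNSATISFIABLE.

SATISFIABLE

Branch on p1: take p1 = True.
Try p2 = False.
Set p3 = True and propagate.
The remaining clauses are satisfied by p4 = True, p5 = True, p6 = True, p7 = True, p8 = True, p9 = False, p10 = True, p11 = False.
So p1=T, p2=F, p3=T, p4=T, p5=T, p6=T, p7=T, p8=T, p9=F, p10=T, p11=F is a satisfying assignment.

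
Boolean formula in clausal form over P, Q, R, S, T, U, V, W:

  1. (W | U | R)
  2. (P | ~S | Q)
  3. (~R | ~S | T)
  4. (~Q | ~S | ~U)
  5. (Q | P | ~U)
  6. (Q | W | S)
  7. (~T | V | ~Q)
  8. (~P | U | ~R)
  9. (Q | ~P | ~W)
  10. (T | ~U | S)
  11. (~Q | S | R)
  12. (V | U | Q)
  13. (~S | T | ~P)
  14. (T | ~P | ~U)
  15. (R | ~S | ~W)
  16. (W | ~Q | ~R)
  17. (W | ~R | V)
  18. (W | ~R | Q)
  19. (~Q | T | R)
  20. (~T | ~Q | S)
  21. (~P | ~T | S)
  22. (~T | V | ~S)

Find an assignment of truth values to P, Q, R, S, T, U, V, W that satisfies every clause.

P=F, Q=F, R=F, S=F, T=T, U=F, V=T, W=T

Check each clause:
  1. (U | W | R) — W is true.
  2. (Q | P | ~S) — ~S is true.
  3. (T | ~S | ~R) — T is true.
  4. (~U | ~Q | ~S) — ~U is true.
  5. (Q | ~U | P) — ~U is true.
  6. (Q | W | S) — W is true.
  7. (~T | ~Q | V) — ~Q is true.
  8. (~P | U | ~R) — ~R is true.
  9. (Q | ~P | ~W) — ~P is true.
  10. (T | ~U | S) — ~U is true.
  11. (~Q | S | R) — ~Q is true.
  12. (V | U | Q) — V is true.
  13. (~S | T | ~P) — ~S is true.
  14. (~P | T | ~U) — ~U is true.
  15. (~W | ~S | R) — ~S is true.
  16. (~R | W | ~Q) — W is true.
  17. (~R | V | W) — W is true.
  18. (~R | W | Q) — W is true.
  19. (R | ~Q | T) — T is true.
  20. (~Q | S | ~T) — ~Q is true.
  21. (S | ~T | ~P) — ~P is true.
  22. (~S | ~T | V) — ~S is true.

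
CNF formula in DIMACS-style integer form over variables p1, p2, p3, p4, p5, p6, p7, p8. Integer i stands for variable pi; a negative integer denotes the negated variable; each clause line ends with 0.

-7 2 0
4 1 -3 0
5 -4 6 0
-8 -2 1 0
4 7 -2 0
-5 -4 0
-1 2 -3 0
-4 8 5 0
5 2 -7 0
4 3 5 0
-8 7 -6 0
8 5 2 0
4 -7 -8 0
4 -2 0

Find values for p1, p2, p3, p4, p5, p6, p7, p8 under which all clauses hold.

Try p1 = False.
The remaining clauses are satisfied by p2 = False, p3 = False, p4 = False, p5 = True, p6 = False, p7 = False, p8 = True.

p1=F, p2=F, p3=F, p4=F, p5=T, p6=F, p7=F, p8=T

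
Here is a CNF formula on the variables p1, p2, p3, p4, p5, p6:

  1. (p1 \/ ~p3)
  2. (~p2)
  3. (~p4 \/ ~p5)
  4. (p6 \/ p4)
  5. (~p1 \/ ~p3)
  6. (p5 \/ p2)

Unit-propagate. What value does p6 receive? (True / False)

True

(~p2) stands alone — p2 = False.
In (p2 \/ p5), p2 is now false; p5 must hold, so p5 = True.
From (~p4 \/ ~p5) and p5 = True: p4 = False.
In (p4 \/ p6), p4 is now false; p6 must hold, so p6 = True.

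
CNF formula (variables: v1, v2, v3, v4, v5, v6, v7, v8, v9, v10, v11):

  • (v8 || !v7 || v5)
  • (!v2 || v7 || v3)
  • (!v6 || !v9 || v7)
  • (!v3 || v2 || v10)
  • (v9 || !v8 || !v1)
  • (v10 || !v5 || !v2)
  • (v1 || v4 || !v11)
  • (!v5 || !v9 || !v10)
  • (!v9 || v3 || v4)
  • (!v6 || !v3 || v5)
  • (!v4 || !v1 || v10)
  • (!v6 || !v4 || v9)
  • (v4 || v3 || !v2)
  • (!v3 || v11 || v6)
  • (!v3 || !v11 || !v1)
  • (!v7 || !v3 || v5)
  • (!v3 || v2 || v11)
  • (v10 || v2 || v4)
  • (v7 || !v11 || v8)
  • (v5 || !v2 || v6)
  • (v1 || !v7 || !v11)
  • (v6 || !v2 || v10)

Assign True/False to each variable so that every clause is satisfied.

Branch on v1: take v1 = False.
Try v2 = False.
Set v3 = False and propagate.
The remaining clauses are satisfied by v4 = True, v5 = True, v6 = False, v7 = True, v8 = False, v9 = True, v10 = False, v11 = False.
Check each clause:
  1. (v5 || v8 || !v7) — v5 is true.
  2. (v3 || v7 || !v2) — !v2 is true.
  3. (!v9 || !v6 || v7) — !v6 is true.
  4. (!v3 || v2 || v10) — !v3 is true.
  5. (!v1 || v9 || !v8) — !v8 is true.
  6. (!v2 || !v5 || v10) — !v2 is true.
  7. (!v11 || v1 || v4) — v4 is true.
  8. (!v10 || !v9 || !v5) — !v10 is true.
  9. (v3 || v4 || !v9) — v4 is true.
  10. (!v6 || v5 || !v3) — v5 is true.
  11. (!v4 || !v1 || v10) — !v1 is true.
  12. (!v4 || v9 || !v6) — v9 is true.
  13. (!v2 || v4 || v3) — v4 is true.
  14. (v11 || v6 || !v3) — !v3 is true.
  15. (!v1 || !v11 || !v3) — !v11 is true.
  16. (v5 || !v3 || !v7) — !v3 is true.
  17. (v11 || !v3 || v2) — !v3 is true.
  18. (v2 || v4 || v10) — v4 is true.
  19. (!v11 || v7 || v8) — !v11 is true.
  20. (v6 || v5 || !v2) — v5 is true.
  21. (v1 || !v7 || !v11) — !v11 is true.
  22. (!v2 || v6 || v10) — !v2 is true.

v1 = 0, v2 = 0, v3 = 0, v4 = 1, v5 = 1, v6 = 0, v7 = 1, v8 = 0, v9 = 1, v10 = 0, v11 = 0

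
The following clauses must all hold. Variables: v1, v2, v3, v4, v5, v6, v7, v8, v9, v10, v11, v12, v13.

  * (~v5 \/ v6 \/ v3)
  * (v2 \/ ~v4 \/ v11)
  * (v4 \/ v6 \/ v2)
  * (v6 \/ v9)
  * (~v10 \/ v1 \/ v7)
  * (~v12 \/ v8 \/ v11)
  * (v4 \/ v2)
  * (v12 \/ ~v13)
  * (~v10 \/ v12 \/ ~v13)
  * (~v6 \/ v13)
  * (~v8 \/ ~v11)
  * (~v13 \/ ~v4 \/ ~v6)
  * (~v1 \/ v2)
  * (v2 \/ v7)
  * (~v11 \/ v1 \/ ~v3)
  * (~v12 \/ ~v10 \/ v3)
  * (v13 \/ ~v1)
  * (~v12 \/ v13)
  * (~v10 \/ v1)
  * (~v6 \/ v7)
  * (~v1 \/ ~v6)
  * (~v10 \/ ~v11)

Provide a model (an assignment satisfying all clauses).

v1=0  v2=1  v3=1  v4=1  v5=1  v6=0  v7=0  v8=1  v9=1  v10=0  v11=0  v12=0  v13=0

v2 occurs only positively in the remaining clauses — set v2 = True.
Pure literal: v9 appears only positively; assign v9 = True.
Try v1 = False.
  then v10 is forced to False.
The remaining clauses are satisfied by v3 = True, v4 = True, v5 = True, v6 = False, v7 = False, v8 = True, v11 = False, v12 = False, v13 = False.
Every clause has at least one true literal under this assignment.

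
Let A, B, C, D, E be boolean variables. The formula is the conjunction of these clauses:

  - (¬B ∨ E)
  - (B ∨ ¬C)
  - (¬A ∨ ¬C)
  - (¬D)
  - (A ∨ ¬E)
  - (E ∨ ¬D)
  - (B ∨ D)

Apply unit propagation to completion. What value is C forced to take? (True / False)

(¬D) stands alone — D = False.
From (B ∨ D) and D = False: B = True.
(E ∨ ¬B) with B = True leaves only E, so E = True.
(¬E ∨ A) with E = True leaves only A, so A = True.
In (¬C ∨ ¬A), ¬A is now false; ¬C must hold, so C = False.

False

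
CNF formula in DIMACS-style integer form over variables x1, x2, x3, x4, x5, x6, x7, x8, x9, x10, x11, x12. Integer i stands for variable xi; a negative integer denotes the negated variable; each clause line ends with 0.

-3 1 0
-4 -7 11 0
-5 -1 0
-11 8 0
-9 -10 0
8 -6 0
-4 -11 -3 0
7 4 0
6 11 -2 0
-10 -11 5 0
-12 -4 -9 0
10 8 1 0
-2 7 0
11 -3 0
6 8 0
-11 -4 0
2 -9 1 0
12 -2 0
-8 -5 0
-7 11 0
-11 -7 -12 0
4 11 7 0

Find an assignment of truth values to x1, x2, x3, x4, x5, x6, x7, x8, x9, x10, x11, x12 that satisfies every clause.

x1=1, x2=0, x3=0, x4=1, x5=0, x6=1, x7=0, x8=1, x9=0, x10=1, x11=0, x12=1

Check each clause:
  1. (x1 OR NOT x3) — x1 is true.
  2. (NOT x4 OR NOT x7 OR x11) — NOT x7 is true.
  3. (NOT x5 OR NOT x1) — NOT x5 is true.
  4. (x8 OR NOT x11) — x8 is true.
  5. (NOT x9 OR NOT x10) — NOT x9 is true.
  6. (NOT x6 OR x8) — x8 is true.
  7. (NOT x4 OR NOT x11 OR NOT x3) — NOT x3 is true.
  8. (x7 OR x4) — x4 is true.
  9. (x11 OR x6 OR NOT x2) — NOT x2 is true.
  10. (NOT x11 OR x5 OR NOT x10) — NOT x11 is true.
  11. (NOT x9 OR NOT x4 OR NOT x12) — NOT x9 is true.
  12. (x8 OR x10 OR x1) — x8 is true.
  13. (NOT x2 OR x7) — NOT x2 is true.
  14. (x11 OR NOT x3) — NOT x3 is true.
  15. (x8 OR x6) — x8 is true.
  16. (NOT x11 OR NOT x4) — NOT x11 is true.
  17. (x2 OR NOT x9 OR x1) — x1 is true.
  18. (x12 OR NOT x2) — x12 is true.
  19. (NOT x8 OR NOT x5) — NOT x5 is true.
  20. (x11 OR NOT x7) — NOT x7 is true.
  21. (NOT x7 OR NOT x12 OR NOT x11) — NOT x7 is true.
  22. (x4 OR x7 OR x11) — x4 is true.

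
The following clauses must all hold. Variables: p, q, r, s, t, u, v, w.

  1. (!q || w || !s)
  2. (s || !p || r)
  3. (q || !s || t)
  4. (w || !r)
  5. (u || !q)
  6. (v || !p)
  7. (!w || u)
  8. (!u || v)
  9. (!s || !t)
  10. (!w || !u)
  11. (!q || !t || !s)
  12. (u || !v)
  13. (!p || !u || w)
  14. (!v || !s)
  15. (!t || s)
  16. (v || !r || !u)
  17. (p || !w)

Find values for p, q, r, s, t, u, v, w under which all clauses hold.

p=False, q=False, r=False, s=False, t=False, u=True, v=True, w=False

Try p = False.
  then w is forced to False.
  then r is forced to False.
Branch on q: take q = False.
Try s = False.
  then t is forced to False.
The remaining clauses are satisfied by u = True, v = True.
Every clause has at least one true literal under this assignment.
Check each clause:
  1. (w || !s || !q) — !s is true.
  2. (r || s || !p) — !p is true.
  3. (q || !s || t) — !s is true.
  4. (w || !r) — !r is true.
  5. (!q || u) — u is true.
  6. (!p || v) — !p is true.
  7. (!w || u) — !w is true.
  8. (v || !u) — v is true.
  9. (!t || !s) — !t is true.
  10. (!w || !u) — !w is true.
  11. (!q || !t || !s) — !t is true.
  12. (!v || u) — u is true.
  13. (w || !u || !p) — !p is true.
  14. (!v || !s) — !s is true.
  15. (!t || s) — !t is true.
  16. (!r || v || !u) — !r is true.
  17. (!w || p) — !w is true.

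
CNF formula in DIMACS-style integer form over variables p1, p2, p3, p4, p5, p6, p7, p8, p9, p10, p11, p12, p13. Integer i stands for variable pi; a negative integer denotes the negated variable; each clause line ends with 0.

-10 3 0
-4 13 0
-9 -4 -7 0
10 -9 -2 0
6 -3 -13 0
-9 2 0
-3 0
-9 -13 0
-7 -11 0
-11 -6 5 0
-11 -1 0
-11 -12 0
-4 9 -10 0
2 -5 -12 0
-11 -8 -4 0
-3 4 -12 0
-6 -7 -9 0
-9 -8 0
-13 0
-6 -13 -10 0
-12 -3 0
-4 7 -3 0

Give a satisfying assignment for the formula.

p1=T, p2=F, p3=F, p4=F, p5=F, p6=F, p7=T, p8=T, p9=F, p10=F, p11=F, p12=T, p13=F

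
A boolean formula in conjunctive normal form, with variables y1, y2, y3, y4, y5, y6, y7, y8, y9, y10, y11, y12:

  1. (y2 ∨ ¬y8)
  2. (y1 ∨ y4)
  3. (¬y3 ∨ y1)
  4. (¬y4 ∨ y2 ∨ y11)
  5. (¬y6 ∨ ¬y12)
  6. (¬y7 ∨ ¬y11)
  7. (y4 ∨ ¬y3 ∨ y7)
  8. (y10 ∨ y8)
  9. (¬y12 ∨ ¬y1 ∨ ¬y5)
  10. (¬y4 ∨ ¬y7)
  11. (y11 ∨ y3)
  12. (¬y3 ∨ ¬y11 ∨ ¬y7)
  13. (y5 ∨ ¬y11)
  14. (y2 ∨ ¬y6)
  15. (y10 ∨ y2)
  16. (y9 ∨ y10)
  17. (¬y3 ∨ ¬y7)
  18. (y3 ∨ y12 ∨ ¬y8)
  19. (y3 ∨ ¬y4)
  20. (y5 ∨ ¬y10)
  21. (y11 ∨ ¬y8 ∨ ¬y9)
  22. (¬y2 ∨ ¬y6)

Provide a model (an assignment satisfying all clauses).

y1=T, y2=T, y3=T, y4=T, y5=T, y6=F, y7=F, y8=T, y9=F, y10=T, y11=T, y12=F

Check each clause:
  1. (¬y8 ∨ y2) — y2 is true.
  2. (y4 ∨ y1) — y1 is true.
  3. (y1 ∨ ¬y3) — y1 is true.
  4. (¬y4 ∨ y11 ∨ y2) — y2 is true.
  5. (¬y12 ∨ ¬y6) — ¬y6 is true.
  6. (¬y11 ∨ ¬y7) — ¬y7 is true.
  7. (¬y3 ∨ y4 ∨ y7) — y4 is true.
  8. (y8 ∨ y10) — y8 is true.
  9. (¬y12 ∨ ¬y1 ∨ ¬y5) — ¬y12 is true.
  10. (¬y7 ∨ ¬y4) — ¬y7 is true.
  11. (y3 ∨ y11) — y11 is true.
  12. (¬y11 ∨ ¬y3 ∨ ¬y7) — ¬y7 is true.
  13. (¬y11 ∨ y5) — y5 is true.
  14. (y2 ∨ ¬y6) — y2 is true.
  15. (y10 ∨ y2) — y10 is true.
  16. (y9 ∨ y10) — y10 is true.
  17. (¬y7 ∨ ¬y3) — ¬y7 is true.
  18. (¬y8 ∨ y12 ∨ y3) — y3 is true.
  19. (y3 ∨ ¬y4) — y3 is true.
  20. (y5 ∨ ¬y10) — y5 is true.
  21. (¬y9 ∨ ¬y8 ∨ y11) — y11 is true.
  22. (¬y2 ∨ ¬y6) — ¬y6 is true.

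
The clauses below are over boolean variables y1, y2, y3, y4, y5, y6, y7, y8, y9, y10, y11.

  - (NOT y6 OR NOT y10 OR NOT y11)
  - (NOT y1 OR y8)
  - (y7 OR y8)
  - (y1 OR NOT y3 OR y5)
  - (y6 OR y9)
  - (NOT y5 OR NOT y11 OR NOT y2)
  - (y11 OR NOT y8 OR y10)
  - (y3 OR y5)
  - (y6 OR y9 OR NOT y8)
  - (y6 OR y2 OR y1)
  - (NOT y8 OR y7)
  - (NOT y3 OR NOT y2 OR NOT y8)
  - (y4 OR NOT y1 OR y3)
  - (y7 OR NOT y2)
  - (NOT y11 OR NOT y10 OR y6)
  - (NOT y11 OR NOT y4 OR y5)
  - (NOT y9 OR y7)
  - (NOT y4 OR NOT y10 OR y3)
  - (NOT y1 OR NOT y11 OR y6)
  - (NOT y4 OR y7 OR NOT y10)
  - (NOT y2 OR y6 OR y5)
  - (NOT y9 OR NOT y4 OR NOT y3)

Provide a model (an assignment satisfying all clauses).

y1=F, y2=F, y3=F, y4=F, y5=T, y6=T, y7=T, y8=T, y9=F, y10=T, y11=F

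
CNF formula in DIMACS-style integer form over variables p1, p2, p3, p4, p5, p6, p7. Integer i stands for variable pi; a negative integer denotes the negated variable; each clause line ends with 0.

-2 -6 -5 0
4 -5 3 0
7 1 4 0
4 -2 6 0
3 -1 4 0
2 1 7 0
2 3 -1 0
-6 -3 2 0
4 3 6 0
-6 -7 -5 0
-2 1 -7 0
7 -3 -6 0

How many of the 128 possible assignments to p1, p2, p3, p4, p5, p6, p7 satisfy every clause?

33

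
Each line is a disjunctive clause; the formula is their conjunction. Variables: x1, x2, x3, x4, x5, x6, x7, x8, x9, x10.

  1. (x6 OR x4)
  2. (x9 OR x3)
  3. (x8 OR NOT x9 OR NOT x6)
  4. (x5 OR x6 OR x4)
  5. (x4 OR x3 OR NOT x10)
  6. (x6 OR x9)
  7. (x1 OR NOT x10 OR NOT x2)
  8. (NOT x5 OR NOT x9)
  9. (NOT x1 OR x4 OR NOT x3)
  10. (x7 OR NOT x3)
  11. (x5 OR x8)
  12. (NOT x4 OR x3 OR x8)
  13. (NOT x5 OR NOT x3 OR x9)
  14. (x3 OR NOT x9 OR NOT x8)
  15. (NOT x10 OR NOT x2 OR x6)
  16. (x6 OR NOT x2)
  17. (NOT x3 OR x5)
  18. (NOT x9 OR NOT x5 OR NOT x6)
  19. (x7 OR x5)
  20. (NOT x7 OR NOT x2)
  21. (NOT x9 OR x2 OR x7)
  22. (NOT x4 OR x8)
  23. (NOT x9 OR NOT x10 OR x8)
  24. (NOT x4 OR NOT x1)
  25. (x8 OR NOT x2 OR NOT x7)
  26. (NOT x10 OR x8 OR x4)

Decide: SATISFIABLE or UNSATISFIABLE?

x9 = True:
  propagation gives x5=False, x8=True, x3=True; an empty clause results — contradiction.
x9 = False:
  propagation gives x3=True, x6=True, x7=True, x5=False; an empty clause results — contradiction.
Every branch closes, so no satisfying assignment exists.

UNSATISFIABLE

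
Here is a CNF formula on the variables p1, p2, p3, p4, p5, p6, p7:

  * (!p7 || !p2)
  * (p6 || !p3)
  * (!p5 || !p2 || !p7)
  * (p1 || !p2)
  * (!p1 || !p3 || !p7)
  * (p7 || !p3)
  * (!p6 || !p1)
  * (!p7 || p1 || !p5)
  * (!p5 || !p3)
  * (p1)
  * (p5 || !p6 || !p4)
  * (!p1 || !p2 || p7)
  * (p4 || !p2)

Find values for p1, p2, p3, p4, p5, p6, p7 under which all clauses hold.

(p1) is a unit clause, so p1 = True.
The clause (!p6) is unit: p6 must be False.
The clause (!p3) is unit: p3 must be False.
Pure literal: p2 appears only negated; assign p2 = False.
p4 occurs only positively in the remaining clauses — set p4 = True.
p5, p7 are now unconstrained; take p5 = True, p7 = False.
Check each clause:
  1. (!p2 || !p7) — !p7 is true.
  2. (!p3 || p6) — !p3 is true.
  3. (!p2 || !p5 || !p7) — !p7 is true.
  4. (!p2 || p1) — p1 is true.
  5. (!p1 || !p3 || !p7) — !p7 is true.
  6. (!p3 || p7) — !p3 is true.
  7. (!p6 || !p1) — !p6 is true.
  8. (!p7 || !p5 || p1) — p1 is true.
  9. (!p5 || !p3) — !p3 is true.
  10. (p1) — p1 is true.
  11. (!p6 || !p4 || p5) — !p6 is true.
  12. (!p2 || p7 || !p1) — !p2 is true.
  13. (p4 || !p2) — p4 is true.

p1=True, p2=False, p3=False, p4=True, p5=True, p6=False, p7=False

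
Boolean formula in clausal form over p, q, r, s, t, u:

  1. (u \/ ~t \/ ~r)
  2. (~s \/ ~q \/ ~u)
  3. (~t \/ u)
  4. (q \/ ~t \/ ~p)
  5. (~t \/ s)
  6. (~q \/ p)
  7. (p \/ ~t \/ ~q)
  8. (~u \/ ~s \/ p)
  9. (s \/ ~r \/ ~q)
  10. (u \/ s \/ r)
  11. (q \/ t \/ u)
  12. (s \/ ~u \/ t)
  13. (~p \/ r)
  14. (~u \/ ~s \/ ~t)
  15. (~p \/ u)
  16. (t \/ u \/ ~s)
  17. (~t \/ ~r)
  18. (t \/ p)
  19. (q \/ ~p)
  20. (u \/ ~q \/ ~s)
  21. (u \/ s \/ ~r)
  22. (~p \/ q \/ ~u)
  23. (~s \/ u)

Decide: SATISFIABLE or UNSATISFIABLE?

UNSATISFIABLE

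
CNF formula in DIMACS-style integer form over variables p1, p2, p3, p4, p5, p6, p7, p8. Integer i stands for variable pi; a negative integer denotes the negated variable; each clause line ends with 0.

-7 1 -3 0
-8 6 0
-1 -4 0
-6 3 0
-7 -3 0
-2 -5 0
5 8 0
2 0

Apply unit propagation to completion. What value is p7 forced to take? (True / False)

(p2) is a unit clause: p2 = True.
From (NOT p2 OR NOT p5) and p2 = True: p5 = False.
(p8 OR p5) with p5 = False leaves only p8, so p8 = True.
(p6 OR NOT p8): since p8 = True, the clause reduces to (p6). p6 = True.
(p3 OR NOT p6) with p6 = True leaves only p3, so p3 = True.
(NOT p3 OR NOT p7): since p3 = True, the clause reduces to (NOT p7). p7 = False.

False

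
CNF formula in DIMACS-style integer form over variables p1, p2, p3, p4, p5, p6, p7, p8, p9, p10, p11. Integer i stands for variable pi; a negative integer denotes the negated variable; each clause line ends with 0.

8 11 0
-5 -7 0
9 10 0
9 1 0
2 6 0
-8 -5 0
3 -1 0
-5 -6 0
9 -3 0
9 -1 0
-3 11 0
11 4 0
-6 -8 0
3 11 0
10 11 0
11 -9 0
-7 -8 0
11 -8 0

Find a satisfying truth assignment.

p1 = True, p2 = True, p3 = True, p4 = True, p5 = False, p6 = False, p7 = False, p8 = False, p9 = True, p10 = True, p11 = True

Pure literal: p2 appears only positively; assign p2 = True.
Pure literal: p4 appears only positively; assign p4 = True.
Branch on p1: take p1 = True.
  then p3 is forced to True.
  then p9 is forced to True.
  then p11 is forced to True.
Branch on p5: take p5 = False.
For the remaining variables, p6 = False, p7 = False, p8 = False, p10 = True works.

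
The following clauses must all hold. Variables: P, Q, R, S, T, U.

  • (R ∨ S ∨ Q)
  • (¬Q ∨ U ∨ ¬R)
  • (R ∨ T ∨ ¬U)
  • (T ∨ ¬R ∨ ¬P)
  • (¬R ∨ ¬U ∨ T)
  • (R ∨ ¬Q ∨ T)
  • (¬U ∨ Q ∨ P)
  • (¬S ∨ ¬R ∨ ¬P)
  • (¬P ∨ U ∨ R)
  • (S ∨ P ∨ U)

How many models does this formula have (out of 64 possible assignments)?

15

Split on R, then U.
  R=T, U=T: remaining (P,Q,S,T) ∈ {(F,T,F,T); (F,T,T,T); (T,F,F,T); (T,T,F,T)} — 4.
  R=T, U=F: remaining (P,Q,S,T) ∈ {(F,F,T,F); (F,F,T,T); (T,F,F,T)} — 3.
  R=F, U=T: 5 of the 16 assignments to (P,Q,S,T) work.
  R=F, U=F: remaining (P,Q,S,T) ∈ {(F,F,T,F); (F,F,T,T); (F,T,T,T)} — 3.
Total: 4 + 3 + 5 + 3 = 15.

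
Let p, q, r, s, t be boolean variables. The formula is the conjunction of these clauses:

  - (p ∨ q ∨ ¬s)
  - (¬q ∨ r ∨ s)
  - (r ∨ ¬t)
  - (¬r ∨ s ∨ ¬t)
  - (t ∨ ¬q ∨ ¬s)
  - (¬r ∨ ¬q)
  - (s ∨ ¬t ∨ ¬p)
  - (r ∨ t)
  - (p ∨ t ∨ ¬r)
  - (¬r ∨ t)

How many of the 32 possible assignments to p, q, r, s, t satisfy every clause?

Satisfying assignments:
  p=1 q=0 r=1 s=1 t=1
That's 1 in total.

1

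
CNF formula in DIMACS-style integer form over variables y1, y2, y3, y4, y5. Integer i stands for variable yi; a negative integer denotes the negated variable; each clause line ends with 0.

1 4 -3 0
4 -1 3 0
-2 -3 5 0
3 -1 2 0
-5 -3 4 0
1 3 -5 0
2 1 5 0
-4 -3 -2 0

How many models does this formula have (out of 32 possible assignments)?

8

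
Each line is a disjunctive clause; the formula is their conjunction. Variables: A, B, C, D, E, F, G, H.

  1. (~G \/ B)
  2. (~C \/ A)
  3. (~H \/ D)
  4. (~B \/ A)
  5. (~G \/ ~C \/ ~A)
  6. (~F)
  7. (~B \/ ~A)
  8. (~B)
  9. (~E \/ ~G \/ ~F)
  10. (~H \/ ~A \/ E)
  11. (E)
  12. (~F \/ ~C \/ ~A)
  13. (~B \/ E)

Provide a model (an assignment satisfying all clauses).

A = T, B = F, C = T, D = F, E = T, F = F, G = F, H = F

Unit propagation: (~F) forces F = False.
Unit propagation: (~B) forces B = False.
The clause (~G) is unit: G must be False.
The clause (E) is unit: E must be True.
A occurs only positively in the remaining clauses — set A = True.
H occurs only negated in the remaining clauses — set H = False.
C, D are now unconstrained; take C = True, D = False.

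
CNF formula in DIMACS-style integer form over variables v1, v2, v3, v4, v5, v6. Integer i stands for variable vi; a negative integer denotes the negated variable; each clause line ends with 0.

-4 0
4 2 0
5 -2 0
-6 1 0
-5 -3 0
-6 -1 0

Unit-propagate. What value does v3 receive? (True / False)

False

Unit clause (~v4) sets v4 = False.
From (v4 \/ v2) and v4 = False: v2 = True.
(v5 \/ ~v2): since v2 = True, the clause reduces to (v5). v5 = True.
From (~v5 \/ ~v3) and v5 = True: v3 = False.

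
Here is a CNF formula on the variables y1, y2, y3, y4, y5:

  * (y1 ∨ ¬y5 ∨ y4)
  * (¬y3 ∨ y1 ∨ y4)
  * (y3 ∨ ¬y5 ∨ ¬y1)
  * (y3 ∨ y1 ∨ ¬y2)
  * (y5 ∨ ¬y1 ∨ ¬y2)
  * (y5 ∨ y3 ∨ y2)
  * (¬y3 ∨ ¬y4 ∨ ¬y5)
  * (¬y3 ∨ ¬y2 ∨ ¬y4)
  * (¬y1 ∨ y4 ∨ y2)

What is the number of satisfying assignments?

4

The models are:
  y1=F y2=F y3=F y4=T y5=T
  y1=F y2=F y3=T y4=T y5=F
  y1=T y2=F y3=T y4=T y5=F
  y1=T y2=T y3=T y4=F y5=T
That's 4 in total.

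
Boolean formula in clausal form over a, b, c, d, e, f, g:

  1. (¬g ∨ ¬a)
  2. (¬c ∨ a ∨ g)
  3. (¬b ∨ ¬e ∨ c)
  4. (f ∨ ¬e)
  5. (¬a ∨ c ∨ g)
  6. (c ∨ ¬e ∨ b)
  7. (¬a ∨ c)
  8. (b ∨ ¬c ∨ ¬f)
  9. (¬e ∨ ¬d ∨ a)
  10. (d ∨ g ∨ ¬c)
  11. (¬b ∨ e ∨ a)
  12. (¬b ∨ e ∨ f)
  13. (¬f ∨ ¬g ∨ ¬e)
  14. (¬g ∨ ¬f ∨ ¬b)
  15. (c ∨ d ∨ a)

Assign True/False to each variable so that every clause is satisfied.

Try a = False.
For the remaining variables, b = False, c = False, d = True, e = False, f = False, g = False works.
Every clause has at least one true literal under this assignment.

a=F, b=F, c=F, d=T, e=F, f=F, g=F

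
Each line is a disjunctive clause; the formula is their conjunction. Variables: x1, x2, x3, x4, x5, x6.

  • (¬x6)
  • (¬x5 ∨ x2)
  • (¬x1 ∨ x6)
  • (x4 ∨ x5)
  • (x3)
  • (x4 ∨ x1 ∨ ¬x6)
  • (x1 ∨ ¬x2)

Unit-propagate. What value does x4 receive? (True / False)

True

(¬x6) stands alone — x6 = False.
(¬x1 ∨ x6) with x6 = False leaves only ¬x1, so x1 = False.
(x3) is a unit clause: x3 = True.
(¬x2 ∨ x1) with x1 = False leaves only ¬x2, so x2 = False.
From (¬x5 ∨ x2) and x2 = False: x5 = False.
(x5 ∨ x4) with x5 = False leaves only x4, so x4 = True.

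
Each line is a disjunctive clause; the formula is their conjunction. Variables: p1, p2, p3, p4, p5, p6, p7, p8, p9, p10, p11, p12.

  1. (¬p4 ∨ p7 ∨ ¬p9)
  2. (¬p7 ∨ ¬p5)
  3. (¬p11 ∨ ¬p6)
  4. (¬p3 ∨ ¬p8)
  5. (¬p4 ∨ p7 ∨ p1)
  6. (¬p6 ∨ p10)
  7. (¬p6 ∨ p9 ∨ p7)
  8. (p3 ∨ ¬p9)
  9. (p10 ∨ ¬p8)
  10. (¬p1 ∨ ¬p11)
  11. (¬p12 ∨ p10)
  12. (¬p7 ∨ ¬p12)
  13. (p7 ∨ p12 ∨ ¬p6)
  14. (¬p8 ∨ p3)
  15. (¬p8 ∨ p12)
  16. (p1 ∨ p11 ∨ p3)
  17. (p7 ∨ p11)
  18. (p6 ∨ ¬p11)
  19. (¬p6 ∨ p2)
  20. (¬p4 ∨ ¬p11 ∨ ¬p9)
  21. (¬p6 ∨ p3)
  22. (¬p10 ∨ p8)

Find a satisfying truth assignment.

p1=T, p2=F, p3=T, p4=F, p5=F, p6=F, p7=T, p8=F, p9=F, p10=F, p11=F, p12=F

Check each clause:
  1. (p7 ∨ ¬p9 ∨ ¬p4) — ¬p4 is true.
  2. (¬p5 ∨ ¬p7) — ¬p5 is true.
  3. (¬p6 ∨ ¬p11) — ¬p6 is true.
  4. (¬p3 ∨ ¬p8) — ¬p8 is true.
  5. (p1 ∨ p7 ∨ ¬p4) — p1 is true.
  6. (¬p6 ∨ p10) — ¬p6 is true.
  7. (p7 ∨ ¬p6 ∨ p9) — ¬p6 is true.
  8. (¬p9 ∨ p3) — p3 is true.
  9. (¬p8 ∨ p10) — ¬p8 is true.
  10. (¬p1 ∨ ¬p11) — ¬p11 is true.
  11. (p10 ∨ ¬p12) — ¬p12 is true.
  12. (¬p7 ∨ ¬p12) — ¬p12 is true.
  13. (p12 ∨ p7 ∨ ¬p6) — ¬p6 is true.
  14. (¬p8 ∨ p3) — ¬p8 is true.
  15. (p12 ∨ ¬p8) — ¬p8 is true.
  16. (p11 ∨ p3 ∨ p1) — p1 is true.
  17. (p7 ∨ p11) — p7 is true.
  18. (p6 ∨ ¬p11) — ¬p11 is true.
  19. (p2 ∨ ¬p6) — ¬p6 is true.
  20. (¬p11 ∨ ¬p4 ∨ ¬p9) — ¬p4 is true.
  21. (¬p6 ∨ p3) — ¬p6 is true.
  22. (p8 ∨ ¬p10) — ¬p10 is true.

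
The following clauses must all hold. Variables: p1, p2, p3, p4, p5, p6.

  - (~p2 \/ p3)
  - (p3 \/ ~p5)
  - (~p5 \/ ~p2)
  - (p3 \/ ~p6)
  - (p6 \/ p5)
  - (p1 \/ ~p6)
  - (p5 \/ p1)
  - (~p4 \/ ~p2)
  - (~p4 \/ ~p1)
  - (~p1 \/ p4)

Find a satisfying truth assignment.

Pure literal: p2 appears only negated; assign p2 = False.
Pure literal: p3 appears only positively; assign p3 = True.
Try p1 = False.
  then p6 is forced to False.
  then p5 is forced to True.
p4 is now unconstrained; take p4 = False.

p1 = F, p2 = F, p3 = T, p4 = F, p5 = T, p6 = F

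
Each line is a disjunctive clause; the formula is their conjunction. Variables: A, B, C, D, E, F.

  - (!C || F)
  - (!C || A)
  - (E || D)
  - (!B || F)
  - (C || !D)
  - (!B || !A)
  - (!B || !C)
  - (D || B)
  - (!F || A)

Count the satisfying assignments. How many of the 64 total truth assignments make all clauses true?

Satisfying assignments:
  A=1 B=0 C=1 D=1 E=0 F=1
  A=1 B=0 C=1 D=1 E=1 F=1
That's 2 in total.

2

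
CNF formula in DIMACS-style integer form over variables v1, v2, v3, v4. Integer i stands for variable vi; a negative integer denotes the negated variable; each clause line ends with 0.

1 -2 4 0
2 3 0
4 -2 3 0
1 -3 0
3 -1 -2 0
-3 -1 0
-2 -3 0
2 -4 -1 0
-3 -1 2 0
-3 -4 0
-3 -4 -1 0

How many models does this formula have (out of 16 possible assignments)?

Satisfying assignments:
  v1=F v2=T v3=F v4=T
Count: 1.

1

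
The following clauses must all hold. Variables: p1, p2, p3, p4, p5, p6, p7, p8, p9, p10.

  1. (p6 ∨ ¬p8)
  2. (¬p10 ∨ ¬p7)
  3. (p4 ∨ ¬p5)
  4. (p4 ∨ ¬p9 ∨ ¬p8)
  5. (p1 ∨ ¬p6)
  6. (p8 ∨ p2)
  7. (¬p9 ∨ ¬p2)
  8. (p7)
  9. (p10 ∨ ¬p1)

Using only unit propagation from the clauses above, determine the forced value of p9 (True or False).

Unit clause (p7) sets p7 = True.
In (¬p10 ∨ ¬p7), ¬p7 is now false; ¬p10 must hold, so p10 = False.
From (p10 ∨ ¬p1) and p10 = False: p1 = False.
From (p1 ∨ ¬p6) and p1 = False: p6 = False.
In (p6 ∨ ¬p8), p6 is now false; ¬p8 must hold, so p8 = False.
(p8 ∨ p2): since p8 = False, the clause reduces to (p2). p2 = True.
(¬p2 ∨ ¬p9) with p2 = True leaves only ¬p9, so p9 = False.

False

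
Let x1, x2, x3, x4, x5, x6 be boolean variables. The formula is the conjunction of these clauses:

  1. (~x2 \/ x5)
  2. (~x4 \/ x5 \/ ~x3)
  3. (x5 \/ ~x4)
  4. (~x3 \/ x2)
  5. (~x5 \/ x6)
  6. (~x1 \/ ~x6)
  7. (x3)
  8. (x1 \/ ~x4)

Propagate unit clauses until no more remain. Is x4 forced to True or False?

False

(x3) is a unit clause: x3 = True.
From (x2 \/ ~x3) and x3 = True: x2 = True.
From (~x2 \/ x5) and x2 = True: x5 = True.
(x6 \/ ~x5) with x5 = True leaves only x6, so x6 = True.
(~x1 \/ ~x6): since x6 = True, the clause reduces to (~x1). x1 = False.
In (x1 \/ ~x4), x1 is now false; ~x4 must hold, so x4 = False.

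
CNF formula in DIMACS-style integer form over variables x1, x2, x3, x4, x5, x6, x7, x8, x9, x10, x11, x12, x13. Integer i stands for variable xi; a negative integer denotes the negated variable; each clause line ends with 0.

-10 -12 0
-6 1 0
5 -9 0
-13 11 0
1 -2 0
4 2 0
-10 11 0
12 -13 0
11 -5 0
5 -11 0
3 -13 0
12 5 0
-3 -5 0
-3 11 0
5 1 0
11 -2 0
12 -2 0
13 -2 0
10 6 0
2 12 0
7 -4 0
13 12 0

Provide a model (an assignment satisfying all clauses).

x1 = True, x2 = False, x3 = False, x4 = True, x5 = True, x6 = True, x7 = True, x8 = True, x9 = False, x10 = False, x11 = True, x12 = True, x13 = False

Check each clause:
  1. (!x12 || !x10) — !x10 is true.
  2. (!x6 || x1) — x1 is true.
  3. (!x9 || x5) — x5 is true.
  4. (x11 || !x13) — x11 is true.
  5. (x1 || !x2) — x1 is true.
  6. (x4 || x2) — x4 is true.
  7. (x11 || !x10) — x11 is true.
  8. (!x13 || x12) — !x13 is true.
  9. (!x5 || x11) — x11 is true.
  10. (x5 || !x11) — x5 is true.
  11. (x3 || !x13) — !x13 is true.
  12. (x5 || x12) — x12 is true.
  13. (!x5 || !x3) — !x3 is true.
  14. (x11 || !x3) — x11 is true.
  15. (x5 || x1) — x1 is true.
  16. (x11 || !x2) — x11 is true.
  17. (!x2 || x12) — x12 is true.
  18. (!x2 || x13) — !x2 is true.
  19. (x10 || x6) — x6 is true.
  20. (x2 || x12) — x12 is true.
  21. (x7 || !x4) — x7 is true.
  22. (x13 || x12) — x12 is true.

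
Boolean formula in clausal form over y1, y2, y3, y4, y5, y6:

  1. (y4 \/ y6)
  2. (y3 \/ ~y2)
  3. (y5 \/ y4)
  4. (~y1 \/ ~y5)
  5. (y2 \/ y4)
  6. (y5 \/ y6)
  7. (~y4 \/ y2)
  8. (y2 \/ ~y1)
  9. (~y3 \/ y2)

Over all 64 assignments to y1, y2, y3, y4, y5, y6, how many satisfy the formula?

The models are:
  y1=F y2=T y3=T y4=F y5=T y6=T
  y1=F y2=T y3=T y4=T y5=F y6=T
  y1=F y2=T y3=T y4=T y5=T y6=F
  y1=F y2=T y3=T y4=T y5=T y6=T
  y1=T y2=T y3=T y4=T y5=F y6=T
Count: 5.

5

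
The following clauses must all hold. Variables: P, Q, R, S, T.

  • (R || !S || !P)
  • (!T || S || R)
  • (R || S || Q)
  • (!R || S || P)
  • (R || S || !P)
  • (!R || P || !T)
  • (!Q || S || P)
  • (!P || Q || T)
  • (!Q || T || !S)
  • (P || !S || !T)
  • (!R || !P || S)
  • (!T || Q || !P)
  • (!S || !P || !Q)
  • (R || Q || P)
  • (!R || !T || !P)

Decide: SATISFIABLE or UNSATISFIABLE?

Set P = False and propagate.
Set Q = False and propagate.
  then R is forced to True.
  then S is forced to True.
  then T is forced to False.
So P = 0, Q = 0, R = 1, S = 1, T = 0 is a satisfying assignment.

SATISFIABLE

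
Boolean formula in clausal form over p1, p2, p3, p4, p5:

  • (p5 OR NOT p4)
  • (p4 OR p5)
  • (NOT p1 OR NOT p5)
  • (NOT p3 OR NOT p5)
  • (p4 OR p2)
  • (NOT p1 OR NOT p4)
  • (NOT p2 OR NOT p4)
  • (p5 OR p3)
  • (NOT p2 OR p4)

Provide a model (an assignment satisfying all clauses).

p1=False, p2=False, p3=False, p4=True, p5=True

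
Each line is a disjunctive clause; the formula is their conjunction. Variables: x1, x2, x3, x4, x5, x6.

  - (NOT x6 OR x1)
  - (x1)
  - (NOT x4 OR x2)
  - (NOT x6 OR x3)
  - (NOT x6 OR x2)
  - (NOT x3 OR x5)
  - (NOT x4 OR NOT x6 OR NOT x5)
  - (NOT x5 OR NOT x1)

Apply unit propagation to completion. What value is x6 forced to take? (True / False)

False

(x1) is a unit clause: x1 = True.
(NOT x1 OR NOT x5) with x1 = True leaves only NOT x5, so x5 = False.
From (x5 OR NOT x3) and x5 = False: x3 = False.
From (x3 OR NOT x6) and x3 = False: x6 = False.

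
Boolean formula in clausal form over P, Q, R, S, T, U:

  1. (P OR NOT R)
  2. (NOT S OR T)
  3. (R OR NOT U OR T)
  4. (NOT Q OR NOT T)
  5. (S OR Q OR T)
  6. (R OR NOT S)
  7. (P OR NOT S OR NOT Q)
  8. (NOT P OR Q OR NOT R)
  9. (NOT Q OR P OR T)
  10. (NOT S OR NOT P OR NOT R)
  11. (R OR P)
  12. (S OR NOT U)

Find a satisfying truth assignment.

P=T  Q=T  R=F  S=F  T=F  U=F

U occurs only negated in the remaining clauses — set U = False.
Set P = True and propagate.
Set Q = True and propagate.
  then T is forced to False.
  then S is forced to False.
R is now unconstrained; take R = False.
Every clause has at least one true literal under this assignment.
Check each clause:
  1. (NOT R OR P) — P is true.
  2. (NOT S OR T) — NOT S is true.
  3. (NOT U OR T OR R) — NOT U is true.
  4. (NOT Q OR NOT T) — NOT T is true.
  5. (Q OR S OR T) — Q is true.
  6. (R OR NOT S) — NOT S is true.
  7. (NOT S OR P OR NOT Q) — P is true.
  8. (NOT P OR NOT R OR Q) — Q is true.
  9. (T OR NOT Q OR P) — P is true.
  10. (NOT P OR NOT S OR NOT R) — NOT S is true.
  11. (P OR R) — P is true.
  12. (NOT U OR S) — NOT U is true.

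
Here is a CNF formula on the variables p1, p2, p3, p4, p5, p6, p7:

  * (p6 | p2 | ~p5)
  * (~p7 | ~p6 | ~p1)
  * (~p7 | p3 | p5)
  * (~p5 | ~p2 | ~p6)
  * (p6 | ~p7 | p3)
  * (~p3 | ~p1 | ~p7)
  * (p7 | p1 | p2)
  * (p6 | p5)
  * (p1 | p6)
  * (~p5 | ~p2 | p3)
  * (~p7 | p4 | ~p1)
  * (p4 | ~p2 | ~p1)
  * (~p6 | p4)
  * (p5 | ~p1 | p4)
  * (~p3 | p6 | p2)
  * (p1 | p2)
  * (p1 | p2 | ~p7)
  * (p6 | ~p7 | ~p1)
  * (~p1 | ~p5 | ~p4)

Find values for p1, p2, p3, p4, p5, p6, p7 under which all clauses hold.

p1=F, p2=T, p3=F, p4=T, p5=F, p6=T, p7=F

Check each clause:
  1. (p2 | p6 | ~p5) — p2 is true.
  2. (~p1 | ~p7 | ~p6) — ~p7 is true.
  3. (p3 | p5 | ~p7) — ~p7 is true.
  4. (~p5 | ~p6 | ~p2) — ~p5 is true.
  5. (p6 | ~p7 | p3) — ~p7 is true.
  6. (~p1 | ~p3 | ~p7) — ~p7 is true.
  7. (p1 | p7 | p2) — p2 is true.
  8. (p6 | p5) — p6 is true.
  9. (p6 | p1) — p6 is true.
  10. (~p2 | p3 | ~p5) — ~p5 is true.
  11. (~p1 | p4 | ~p7) — ~p7 is true.
  12. (~p2 | ~p1 | p4) — p4 is true.
  13. (~p6 | p4) — p4 is true.
  14. (p4 | ~p1 | p5) — p4 is true.
  15. (p2 | p6 | ~p3) — p2 is true.
  16. (p1 | p2) — p2 is true.
  17. (~p7 | p2 | p1) — ~p7 is true.
  18. (~p1 | ~p7 | p6) — ~p7 is true.
  19. (~p4 | ~p1 | ~p5) — ~p5 is true.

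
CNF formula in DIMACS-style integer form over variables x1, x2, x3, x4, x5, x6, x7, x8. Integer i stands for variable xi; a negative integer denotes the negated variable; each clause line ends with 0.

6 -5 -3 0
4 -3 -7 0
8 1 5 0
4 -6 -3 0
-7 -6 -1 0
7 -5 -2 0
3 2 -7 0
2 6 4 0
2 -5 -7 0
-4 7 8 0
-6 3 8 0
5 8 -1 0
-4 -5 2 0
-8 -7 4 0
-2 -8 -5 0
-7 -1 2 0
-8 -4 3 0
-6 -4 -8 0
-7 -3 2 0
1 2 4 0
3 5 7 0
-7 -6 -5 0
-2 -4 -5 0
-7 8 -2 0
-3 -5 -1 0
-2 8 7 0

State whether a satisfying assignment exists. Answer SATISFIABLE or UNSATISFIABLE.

Set x1 = True and propagate.
Set x2 = False and propagate.
  then x7 is forced to False.
Branch on x3: take x3 = True.
  then x5 is forced to False.
  then x8 is forced to True.
The remaining clauses are satisfied by x4 = True, x6 = False.
So x1=1, x2=0, x3=1, x4=1, x5=0, x6=0, x7=0, x8=1 is a satisfying assignment.

SATISFIABLE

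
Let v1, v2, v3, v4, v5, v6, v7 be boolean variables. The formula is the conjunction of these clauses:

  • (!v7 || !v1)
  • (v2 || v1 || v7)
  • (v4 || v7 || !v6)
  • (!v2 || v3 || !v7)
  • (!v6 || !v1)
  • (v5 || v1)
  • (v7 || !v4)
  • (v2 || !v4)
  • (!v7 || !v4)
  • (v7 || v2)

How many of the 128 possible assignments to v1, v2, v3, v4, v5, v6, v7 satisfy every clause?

Split on v7, then v1.
  v7=T, v1=T: a clause becomes empty — 0.
  v7=T, v1=F: v6 free; 3 ways for (v2,v3,v4,v5) × 2^1 = 6.
  v7=F, v1=T: remaining (v2,v3,v4,v5,v6) ∈ {(T,F,F,F,F); (T,F,F,T,F); (T,T,F,F,F); (T,T,F,T,F)} — 4.
  v7=F, v1=F: remaining (v2,v3,v4,v5,v6) ∈ {(T,F,F,T,F); (T,T,F,T,F)} — 2.
Total: 0 + 6 + 4 + 2 = 12.

12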